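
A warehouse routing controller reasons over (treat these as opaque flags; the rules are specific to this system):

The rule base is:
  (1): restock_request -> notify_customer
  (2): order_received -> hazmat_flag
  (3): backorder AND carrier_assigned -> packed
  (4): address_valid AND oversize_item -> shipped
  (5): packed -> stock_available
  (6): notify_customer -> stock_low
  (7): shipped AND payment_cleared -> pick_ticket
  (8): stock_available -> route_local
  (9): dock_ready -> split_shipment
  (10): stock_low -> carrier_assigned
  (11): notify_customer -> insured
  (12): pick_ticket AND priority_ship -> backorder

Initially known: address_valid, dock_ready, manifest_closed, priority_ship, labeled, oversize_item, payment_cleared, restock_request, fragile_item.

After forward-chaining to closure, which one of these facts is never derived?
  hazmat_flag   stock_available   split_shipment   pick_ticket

[1] (1) [restock_request -> notify_customer]; (4) [address_valid AND oversize_item -> shipped]; (9) [dock_ready -> split_shipment]. ⇒ new: notify_customer, shipped, split_shipment.
[2] (6) [notify_customer -> stock_low]; (7) [shipped AND payment_cleared -> pick_ticket]; (11) [notify_customer -> insured]. ⇒ new: stock_low, pick_ticket, insured.
[3] (10) [stock_low -> carrier_assigned]; (12) [pick_ticket AND priority_ship -> backorder]. ⇒ new: carrier_assigned, backorder.
[4] (3) [backorder AND carrier_assigned -> packed]. ⇒ new: packed.
[5] (5) [packed -> stock_available]. ⇒ new: stock_available.
[6] (8) [stock_available -> route_local]. ⇒ new: route_local.
Derived: stock_available (round 5), split_shipment (round 1), pick_ticket (round 2). hazmat_flag never appears in any round.

hazmat_flag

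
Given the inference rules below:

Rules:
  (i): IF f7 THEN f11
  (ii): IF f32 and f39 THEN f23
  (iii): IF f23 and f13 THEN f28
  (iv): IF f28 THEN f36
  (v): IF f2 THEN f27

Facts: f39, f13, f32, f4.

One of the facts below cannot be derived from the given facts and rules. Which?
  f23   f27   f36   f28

Round 1 fires (ii), giving f23.
Round 2 fires (iii), giving f28.
Round 3 fires (iv), giving f36.
Derived: f28 (round 2), f36 (round 3), f23 (round 1). f27 never appears in any round.

f27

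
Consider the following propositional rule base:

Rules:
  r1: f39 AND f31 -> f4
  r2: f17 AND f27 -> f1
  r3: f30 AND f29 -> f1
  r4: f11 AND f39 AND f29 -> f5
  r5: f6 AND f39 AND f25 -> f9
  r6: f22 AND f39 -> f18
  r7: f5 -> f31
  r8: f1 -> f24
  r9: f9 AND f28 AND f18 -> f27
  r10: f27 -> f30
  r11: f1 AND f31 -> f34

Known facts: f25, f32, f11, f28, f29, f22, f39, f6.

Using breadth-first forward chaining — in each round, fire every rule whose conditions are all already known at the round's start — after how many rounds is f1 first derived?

4

Round 1: r4 [f11 AND f39 AND f29 -> f5]; r5 [f6 AND f39 AND f25 -> f9]; r6 [f22 AND f39 -> f18]. New: f5, f9, f18.
Round 2: r7 [f5 -> f31]; r9 [f9 AND f28 AND f18 -> f27]. New: f31, f27.
Round 3: r1 [f39 AND f31 -> f4]; r10 [f27 -> f30]. New: f4, f30.
Round 4: r3 [f30 AND f29 -> f1]. New: f1.
f1 first appears in round 4.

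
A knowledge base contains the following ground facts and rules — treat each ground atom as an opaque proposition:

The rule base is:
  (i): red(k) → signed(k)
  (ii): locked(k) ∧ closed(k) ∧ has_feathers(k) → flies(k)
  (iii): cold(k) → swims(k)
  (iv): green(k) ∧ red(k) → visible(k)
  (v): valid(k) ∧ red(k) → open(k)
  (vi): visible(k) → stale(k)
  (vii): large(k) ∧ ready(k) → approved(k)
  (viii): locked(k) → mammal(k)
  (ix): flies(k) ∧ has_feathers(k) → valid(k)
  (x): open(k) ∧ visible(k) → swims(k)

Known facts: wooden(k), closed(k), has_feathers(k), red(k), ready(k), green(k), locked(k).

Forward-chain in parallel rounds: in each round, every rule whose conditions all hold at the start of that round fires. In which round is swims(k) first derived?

4

Round 1 — (i), (ii), (iv), (viii), derive signed(k), flies(k), visible(k), mammal(k).
Round 2 — (vi), (ix), derive stale(k), valid(k).
Round 3 — (v), derive open(k).
Round 4 — (x), derive swims(k).
swims(k) first appears in round 4.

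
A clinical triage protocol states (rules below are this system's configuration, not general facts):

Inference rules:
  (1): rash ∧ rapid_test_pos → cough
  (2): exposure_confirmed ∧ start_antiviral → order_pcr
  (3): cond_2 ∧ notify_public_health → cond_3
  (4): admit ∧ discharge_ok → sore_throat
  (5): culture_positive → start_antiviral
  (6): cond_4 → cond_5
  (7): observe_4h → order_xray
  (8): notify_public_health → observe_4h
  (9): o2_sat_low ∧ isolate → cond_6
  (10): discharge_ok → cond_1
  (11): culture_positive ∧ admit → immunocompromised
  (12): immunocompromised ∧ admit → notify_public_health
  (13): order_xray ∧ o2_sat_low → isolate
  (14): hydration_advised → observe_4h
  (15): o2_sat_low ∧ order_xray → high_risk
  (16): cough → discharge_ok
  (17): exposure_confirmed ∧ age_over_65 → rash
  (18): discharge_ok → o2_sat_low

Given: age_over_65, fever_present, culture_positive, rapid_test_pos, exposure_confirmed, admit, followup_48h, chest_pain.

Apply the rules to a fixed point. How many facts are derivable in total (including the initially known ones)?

Round 1: (5) [culture_positive → start_antiviral]; (11) [culture_positive ∧ admit → immunocompromised]; (17) [exposure_confirmed ∧ age_over_65 → rash]. Adds start_antiviral, immunocompromised, rash.
Round 2: (1) [rash ∧ rapid_test_pos → cough]; (2) [exposure_confirmed ∧ start_antiviral → order_pcr]; (12) [immunocompromised ∧ admit → notify_public_health]. Adds cough, order_pcr, notify_public_health.
Round 3: (8) [notify_public_health → observe_4h]; (16) [cough → discharge_ok]. Adds observe_4h, discharge_ok.
Round 4: (4) [admit ∧ discharge_ok → sore_throat]; (7) [observe_4h → order_xray]; (10) [discharge_ok → cond_1]; (18) [discharge_ok → o2_sat_low]. Adds sore_throat, order_xray, cond_1, o2_sat_low.
Round 5: (13) [order_xray ∧ o2_sat_low → isolate]; (15) [o2_sat_low ∧ order_xray → high_risk]. Adds isolate, high_risk.
Round 6: (9) [o2_sat_low ∧ isolate → cond_6]. Adds cond_6.
Closure: {admit, age_over_65, chest_pain, cond_1, cond_6, cough, culture_positive, discharge_ok, exposure_confirmed, fever_present, followup_48h, high_risk, immunocompromised, isolate, notify_public_health, o2_sat_low, observe_4h, order_pcr, order_xray, rapid_test_pos, rash, sore_throat, start_antiviral} — 23 facts.

23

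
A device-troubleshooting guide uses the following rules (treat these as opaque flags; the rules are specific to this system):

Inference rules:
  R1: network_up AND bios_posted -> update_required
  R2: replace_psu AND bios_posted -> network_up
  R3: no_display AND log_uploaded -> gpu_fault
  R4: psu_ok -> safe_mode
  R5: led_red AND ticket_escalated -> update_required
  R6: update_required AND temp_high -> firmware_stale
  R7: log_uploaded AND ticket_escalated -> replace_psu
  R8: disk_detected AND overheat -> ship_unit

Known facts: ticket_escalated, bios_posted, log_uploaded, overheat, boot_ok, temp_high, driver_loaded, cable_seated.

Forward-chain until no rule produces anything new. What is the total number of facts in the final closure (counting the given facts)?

12

Round 1 — R7, derive replace_psu.
Round 2 — R2, derive network_up.
Round 3 — R1, derive update_required.
Round 4 — R6, derive firmware_stale.
Closure: {bios_posted, boot_ok, cable_seated, driver_loaded, firmware_stale, log_uploaded, network_up, overheat, replace_psu, temp_high, ticket_escalated, update_required} — 12 facts.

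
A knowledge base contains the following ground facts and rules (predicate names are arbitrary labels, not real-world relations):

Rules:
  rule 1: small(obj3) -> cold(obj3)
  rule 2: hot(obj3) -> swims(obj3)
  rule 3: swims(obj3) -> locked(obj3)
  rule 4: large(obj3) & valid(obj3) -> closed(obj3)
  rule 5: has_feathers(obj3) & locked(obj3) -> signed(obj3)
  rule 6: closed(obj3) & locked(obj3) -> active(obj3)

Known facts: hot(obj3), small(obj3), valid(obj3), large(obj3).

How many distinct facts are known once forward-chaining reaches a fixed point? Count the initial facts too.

Round 1: rule 1 [small(obj3) -> cold(obj3)]; rule 2 [hot(obj3) -> swims(obj3)]; rule 4 [large(obj3) & valid(obj3) -> closed(obj3)]. Adds cold(obj3), swims(obj3), closed(obj3).
Round 2: rule 3 [swims(obj3) -> locked(obj3)]. Adds locked(obj3).
Round 3: rule 6 [closed(obj3) & locked(obj3) -> active(obj3)]. Adds active(obj3).
Closure: {active(obj3), closed(obj3), cold(obj3), hot(obj3), large(obj3), locked(obj3), small(obj3), swims(obj3), valid(obj3)} — 9 facts.

9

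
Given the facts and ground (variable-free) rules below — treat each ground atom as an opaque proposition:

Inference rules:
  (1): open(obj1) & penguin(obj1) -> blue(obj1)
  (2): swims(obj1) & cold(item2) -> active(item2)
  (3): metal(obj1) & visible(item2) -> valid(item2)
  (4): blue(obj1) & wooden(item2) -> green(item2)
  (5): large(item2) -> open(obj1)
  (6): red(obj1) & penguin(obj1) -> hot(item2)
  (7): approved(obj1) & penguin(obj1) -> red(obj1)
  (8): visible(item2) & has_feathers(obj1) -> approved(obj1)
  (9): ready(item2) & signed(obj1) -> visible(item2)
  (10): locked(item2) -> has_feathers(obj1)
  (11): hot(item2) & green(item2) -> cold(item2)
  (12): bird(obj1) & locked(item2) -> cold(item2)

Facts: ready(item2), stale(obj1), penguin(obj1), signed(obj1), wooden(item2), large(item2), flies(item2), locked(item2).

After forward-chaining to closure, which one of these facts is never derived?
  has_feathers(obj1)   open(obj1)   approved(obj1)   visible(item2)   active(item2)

Round 1: (5) [large(item2) -> open(obj1)]; (9) [ready(item2) & signed(obj1) -> visible(item2)]; (10) [locked(item2) -> has_feathers(obj1)]. New: open(obj1), visible(item2), has_feathers(obj1).
Round 2: (1) [open(obj1) & penguin(obj1) -> blue(obj1)]; (8) [visible(item2) & has_feathers(obj1) -> approved(obj1)]. New: blue(obj1), approved(obj1).
Round 3: (4) [blue(obj1) & wooden(item2) -> green(item2)]; (7) [approved(obj1) & penguin(obj1) -> red(obj1)]. New: green(item2), red(obj1).
Round 4: (6) [red(obj1) & penguin(obj1) -> hot(item2)]. New: hot(item2).
Round 5: (11) [hot(item2) & green(item2) -> cold(item2)]. New: cold(item2).
Derived: approved(obj1) (round 2), visible(item2) (round 1), has_feathers(obj1) (round 1), open(obj1) (round 1). active(item2) never appears in any round.

active(item2)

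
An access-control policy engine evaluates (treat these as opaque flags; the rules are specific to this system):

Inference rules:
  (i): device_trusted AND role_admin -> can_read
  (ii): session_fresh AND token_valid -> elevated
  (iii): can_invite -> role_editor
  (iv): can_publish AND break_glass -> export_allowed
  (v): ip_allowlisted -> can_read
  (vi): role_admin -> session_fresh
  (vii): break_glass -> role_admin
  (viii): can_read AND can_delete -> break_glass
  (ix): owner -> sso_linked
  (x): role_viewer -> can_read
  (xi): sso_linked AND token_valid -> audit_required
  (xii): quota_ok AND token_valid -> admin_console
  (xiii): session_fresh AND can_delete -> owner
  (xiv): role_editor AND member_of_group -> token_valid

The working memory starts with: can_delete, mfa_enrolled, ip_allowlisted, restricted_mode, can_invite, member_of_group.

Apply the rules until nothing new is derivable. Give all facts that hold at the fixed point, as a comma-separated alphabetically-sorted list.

Round 1 — (iii), (v), derive role_editor, can_read.
Round 2 — (viii), (xiv), derive break_glass, token_valid.
Round 3 — (vii), derive role_admin.
Round 4 — (vi), derive session_fresh.
Round 5 — (ii), (xiii), derive elevated, owner.
Round 6 — (ix), derive sso_linked.
Round 7 — (xi), derive audit_required.

audit_required, break_glass, can_delete, can_invite, can_read, elevated, ip_allowlisted, member_of_group, mfa_enrolled, owner, restricted_mode, role_admin, role_editor, session_fresh, sso_linked, token_valid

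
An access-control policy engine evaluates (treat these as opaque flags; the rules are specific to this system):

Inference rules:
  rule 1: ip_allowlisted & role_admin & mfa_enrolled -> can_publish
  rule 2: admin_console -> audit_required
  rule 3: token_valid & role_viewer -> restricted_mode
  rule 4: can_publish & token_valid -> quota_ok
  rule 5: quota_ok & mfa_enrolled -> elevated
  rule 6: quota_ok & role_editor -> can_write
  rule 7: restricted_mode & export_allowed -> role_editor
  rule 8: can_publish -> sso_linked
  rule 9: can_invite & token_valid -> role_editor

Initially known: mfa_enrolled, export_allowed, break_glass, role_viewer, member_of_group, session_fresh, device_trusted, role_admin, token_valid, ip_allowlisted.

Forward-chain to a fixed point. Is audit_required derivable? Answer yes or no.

Round 1 — rule 1, rule 3, derive can_publish, restricted_mode.
Round 2 — rule 4, rule 7, rule 8, derive quota_ok, role_editor, sso_linked.
Round 3 — rule 5, rule 6, derive elevated, can_write.
Fixed point reached. audit_required is concluded only by rule 2; rule 2 needs admin_console (never derived).

no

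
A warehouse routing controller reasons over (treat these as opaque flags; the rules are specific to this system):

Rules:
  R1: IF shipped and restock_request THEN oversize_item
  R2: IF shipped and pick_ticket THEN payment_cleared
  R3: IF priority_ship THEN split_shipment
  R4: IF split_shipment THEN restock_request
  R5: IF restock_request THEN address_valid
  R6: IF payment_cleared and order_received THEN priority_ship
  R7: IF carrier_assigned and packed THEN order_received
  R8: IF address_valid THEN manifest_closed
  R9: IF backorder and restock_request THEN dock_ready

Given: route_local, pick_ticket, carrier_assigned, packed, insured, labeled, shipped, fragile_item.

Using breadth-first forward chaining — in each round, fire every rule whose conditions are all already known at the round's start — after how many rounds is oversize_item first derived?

5

Round 1 — R2, R7, derive payment_cleared, order_received.
Round 2 — R6, derive priority_ship.
Round 3 — R3, derive split_shipment.
Round 4 — R4, derive restock_request.
Round 5 — R1, R5, derive oversize_item, address_valid.
oversize_item first appears in round 5.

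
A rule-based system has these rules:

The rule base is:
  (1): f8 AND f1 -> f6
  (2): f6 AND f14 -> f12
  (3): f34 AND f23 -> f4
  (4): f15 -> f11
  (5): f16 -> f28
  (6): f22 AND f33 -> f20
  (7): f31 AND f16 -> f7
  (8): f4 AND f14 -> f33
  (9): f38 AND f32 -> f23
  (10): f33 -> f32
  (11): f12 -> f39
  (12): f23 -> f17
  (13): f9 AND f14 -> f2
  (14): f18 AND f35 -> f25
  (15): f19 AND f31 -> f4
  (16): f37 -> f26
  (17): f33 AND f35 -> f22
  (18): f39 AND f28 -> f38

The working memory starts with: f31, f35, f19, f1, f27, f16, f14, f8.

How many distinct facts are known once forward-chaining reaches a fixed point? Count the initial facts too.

[1] (1) [f8 AND f1 -> f6]; (5) [f16 -> f28]; (7) [f31 AND f16 -> f7]; (15) [f19 AND f31 -> f4]. ⇒ new: f6, f28, f7, f4.
[2] (2) [f6 AND f14 -> f12]; (8) [f4 AND f14 -> f33]. ⇒ new: f12, f33.
[3] (10) [f33 -> f32]; (11) [f12 -> f39]; (17) [f33 AND f35 -> f22]. ⇒ new: f32, f39, f22.
[4] (6) [f22 AND f33 -> f20]; (18) [f39 AND f28 -> f38]. ⇒ new: f20, f38.
[5] (9) [f38 AND f32 -> f23]. ⇒ new: f23.
[6] (12) [f23 -> f17]. ⇒ new: f17.
Closure: {f1, f12, f14, f16, f17, f19, f20, f22, f23, f27, f28, f31, f32, f33, f35, f38, f39, f4, f6, f7, f8} — 21 facts.

21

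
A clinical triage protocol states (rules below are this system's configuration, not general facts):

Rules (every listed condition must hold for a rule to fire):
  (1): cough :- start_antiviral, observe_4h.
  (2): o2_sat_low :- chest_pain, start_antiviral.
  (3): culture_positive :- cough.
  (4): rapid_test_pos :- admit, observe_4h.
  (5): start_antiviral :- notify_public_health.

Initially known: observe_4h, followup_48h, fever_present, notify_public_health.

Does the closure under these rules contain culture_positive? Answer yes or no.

Round 1: (5) [start_antiviral :- notify_public_health.]. Adds start_antiviral.
Round 2: (1) [cough :- start_antiviral, observe_4h.]. Adds cough.
Round 3: (3) [culture_positive :- cough.]. Adds culture_positive.
culture_positive appears in round 3, so it is derivable.

yes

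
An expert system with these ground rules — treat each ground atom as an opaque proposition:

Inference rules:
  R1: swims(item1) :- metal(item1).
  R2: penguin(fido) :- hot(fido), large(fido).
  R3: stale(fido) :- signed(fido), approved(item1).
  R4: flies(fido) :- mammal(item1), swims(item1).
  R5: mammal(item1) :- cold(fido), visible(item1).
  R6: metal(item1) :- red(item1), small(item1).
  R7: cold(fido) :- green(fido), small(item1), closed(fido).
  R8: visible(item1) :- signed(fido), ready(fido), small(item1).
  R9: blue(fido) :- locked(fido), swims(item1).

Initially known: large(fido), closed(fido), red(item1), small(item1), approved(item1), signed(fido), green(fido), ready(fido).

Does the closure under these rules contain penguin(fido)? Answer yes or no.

no

Round 1 — R3, R6, R7, R8, derive stale(fido), metal(item1), cold(fido), visible(item1).
Round 2 — R1, R5, derive swims(item1), mammal(item1).
Round 3 — R4, derive flies(fido).
Fixed point reached. penguin(fido) is concluded only by R2; R2 needs hot(fido) (never derived).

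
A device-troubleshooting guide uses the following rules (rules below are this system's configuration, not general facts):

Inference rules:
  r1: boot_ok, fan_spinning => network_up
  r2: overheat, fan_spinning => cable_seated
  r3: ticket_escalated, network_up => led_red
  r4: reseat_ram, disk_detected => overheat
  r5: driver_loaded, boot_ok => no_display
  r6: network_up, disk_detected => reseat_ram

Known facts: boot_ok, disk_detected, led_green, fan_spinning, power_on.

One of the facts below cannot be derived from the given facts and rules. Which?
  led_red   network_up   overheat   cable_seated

Round 1: r1 [boot_ok, fan_spinning => network_up]. Adds network_up.
Round 2: r6 [network_up, disk_detected => reseat_ram]. Adds reseat_ram.
Round 3: r4 [reseat_ram, disk_detected => overheat]. Adds overheat.
Round 4: r2 [overheat, fan_spinning => cable_seated]. Adds cable_seated.
Derived: overheat (round 3), cable_seated (round 4), network_up (round 1). led_red never appears in any round.

led_red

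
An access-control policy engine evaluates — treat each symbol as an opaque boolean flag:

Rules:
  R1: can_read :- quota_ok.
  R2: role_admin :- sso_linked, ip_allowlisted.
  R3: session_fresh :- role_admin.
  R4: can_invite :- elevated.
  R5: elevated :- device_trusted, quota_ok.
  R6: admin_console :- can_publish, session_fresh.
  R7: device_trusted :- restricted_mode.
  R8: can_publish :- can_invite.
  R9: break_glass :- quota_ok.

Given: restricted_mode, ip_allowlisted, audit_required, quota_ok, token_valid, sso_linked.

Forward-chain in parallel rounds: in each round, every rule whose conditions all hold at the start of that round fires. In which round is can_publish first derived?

Round 1: R1 [can_read :- quota_ok.]; R2 [role_admin :- sso_linked, ip_allowlisted.]; R7 [device_trusted :- restricted_mode.]; R9 [break_glass :- quota_ok.]. Adds can_read, role_admin, device_trusted, break_glass.
Round 2: R3 [session_fresh :- role_admin.]; R5 [elevated :- device_trusted, quota_ok.]. Adds session_fresh, elevated.
Round 3: R4 [can_invite :- elevated.]. Adds can_invite.
Round 4: R8 [can_publish :- can_invite.]. Adds can_publish.
can_publish first appears in round 4.

4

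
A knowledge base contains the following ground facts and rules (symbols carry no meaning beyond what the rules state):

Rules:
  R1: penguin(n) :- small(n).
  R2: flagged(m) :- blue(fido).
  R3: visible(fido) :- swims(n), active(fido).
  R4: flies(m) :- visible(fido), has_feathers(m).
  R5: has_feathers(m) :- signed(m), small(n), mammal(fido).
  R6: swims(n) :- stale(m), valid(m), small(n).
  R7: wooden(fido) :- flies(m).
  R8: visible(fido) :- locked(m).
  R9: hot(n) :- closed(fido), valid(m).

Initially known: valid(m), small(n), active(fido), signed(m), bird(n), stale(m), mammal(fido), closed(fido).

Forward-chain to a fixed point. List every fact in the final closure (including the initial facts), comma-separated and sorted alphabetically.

Round 1 fires R1, R5, R6, R9, giving penguin(n), has_feathers(m), swims(n), hot(n).
Round 2 fires R3, giving visible(fido).
Round 3 fires R4, giving flies(m).
Round 4 fires R7, giving wooden(fido).

active(fido), bird(n), closed(fido), flies(m), has_feathers(m), hot(n), mammal(fido), penguin(n), signed(m), small(n), stale(m), swims(n), valid(m), visible(fido), wooden(fido)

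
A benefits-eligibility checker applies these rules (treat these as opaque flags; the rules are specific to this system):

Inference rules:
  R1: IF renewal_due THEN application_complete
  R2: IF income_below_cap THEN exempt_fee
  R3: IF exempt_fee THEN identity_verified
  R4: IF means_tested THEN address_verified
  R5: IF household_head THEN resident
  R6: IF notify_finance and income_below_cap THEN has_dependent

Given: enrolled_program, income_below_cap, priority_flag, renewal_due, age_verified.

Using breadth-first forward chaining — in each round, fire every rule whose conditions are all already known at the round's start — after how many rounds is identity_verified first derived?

2

[1] R1 [IF renewal_due THEN application_complete]; R2 [IF income_below_cap THEN exempt_fee]. ⇒ new: application_complete, exempt_fee.
[2] R3 [IF exempt_fee THEN identity_verified]. ⇒ new: identity_verified.
identity_verified first appears in round 2.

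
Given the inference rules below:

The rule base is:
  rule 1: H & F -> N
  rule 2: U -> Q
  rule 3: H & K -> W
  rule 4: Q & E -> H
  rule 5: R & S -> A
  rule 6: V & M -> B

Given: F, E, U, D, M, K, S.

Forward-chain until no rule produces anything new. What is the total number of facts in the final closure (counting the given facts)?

Round 1 fires rule 2, giving Q.
Round 2 fires rule 4, giving H.
Round 3 fires rule 1, rule 3, giving N, W.
Closure: {D, E, F, H, K, M, N, Q, S, U, W} — 11 facts.

11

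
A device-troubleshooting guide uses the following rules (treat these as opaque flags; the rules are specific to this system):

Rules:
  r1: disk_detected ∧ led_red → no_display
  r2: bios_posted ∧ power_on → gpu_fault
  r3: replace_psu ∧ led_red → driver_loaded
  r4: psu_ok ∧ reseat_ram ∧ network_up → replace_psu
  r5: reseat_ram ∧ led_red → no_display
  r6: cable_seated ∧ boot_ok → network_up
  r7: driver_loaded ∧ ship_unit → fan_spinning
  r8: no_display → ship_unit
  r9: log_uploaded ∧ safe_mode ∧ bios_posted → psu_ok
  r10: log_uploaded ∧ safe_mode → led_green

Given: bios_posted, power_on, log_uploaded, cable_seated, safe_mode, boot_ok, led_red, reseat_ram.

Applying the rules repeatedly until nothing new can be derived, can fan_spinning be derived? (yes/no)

Round 1 fires r2, r5, r6, r9, r10, giving gpu_fault, no_display, network_up, psu_ok, led_green.
Round 2 fires r4, r8, giving replace_psu, ship_unit.
Round 3 fires r3, giving driver_loaded.
Round 4 fires r7, giving fan_spinning.
fan_spinning appears in round 4, so it is derivable.

yes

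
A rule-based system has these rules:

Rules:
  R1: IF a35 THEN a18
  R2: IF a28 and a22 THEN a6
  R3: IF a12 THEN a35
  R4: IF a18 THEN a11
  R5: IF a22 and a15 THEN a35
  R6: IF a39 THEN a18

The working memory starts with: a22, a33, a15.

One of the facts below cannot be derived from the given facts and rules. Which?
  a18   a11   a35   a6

a6

Round 1 fires R5, giving a35.
Round 2 fires R1, giving a18.
Round 3 fires R4, giving a11.
Derived: a35 (round 1), a11 (round 3), a18 (round 2). a6 never appears in any round.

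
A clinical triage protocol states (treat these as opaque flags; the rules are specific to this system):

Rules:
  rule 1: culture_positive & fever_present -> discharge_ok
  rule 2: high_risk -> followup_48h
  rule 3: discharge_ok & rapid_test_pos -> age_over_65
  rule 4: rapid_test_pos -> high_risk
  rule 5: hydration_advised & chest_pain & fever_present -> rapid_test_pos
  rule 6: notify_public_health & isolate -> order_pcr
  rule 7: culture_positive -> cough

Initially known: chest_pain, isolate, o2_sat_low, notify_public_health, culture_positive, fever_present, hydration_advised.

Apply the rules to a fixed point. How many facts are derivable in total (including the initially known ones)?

[1] rule 1 [culture_positive & fever_present -> discharge_ok]; rule 5 [hydration_advised & chest_pain & fever_present -> rapid_test_pos]; rule 6 [notify_public_health & isolate -> order_pcr]; rule 7 [culture_positive -> cough]. ⇒ new: discharge_ok, rapid_test_pos, order_pcr, cough.
[2] rule 3 [discharge_ok & rapid_test_pos -> age_over_65]; rule 4 [rapid_test_pos -> high_risk]. ⇒ new: age_over_65, high_risk.
[3] rule 2 [high_risk -> followup_48h]. ⇒ new: followup_48h.
Closure: {age_over_65, chest_pain, cough, culture_positive, discharge_ok, fever_present, followup_48h, high_risk, hydration_advised, isolate, notify_public_health, o2_sat_low, order_pcr, rapid_test_pos} — 14 facts.

14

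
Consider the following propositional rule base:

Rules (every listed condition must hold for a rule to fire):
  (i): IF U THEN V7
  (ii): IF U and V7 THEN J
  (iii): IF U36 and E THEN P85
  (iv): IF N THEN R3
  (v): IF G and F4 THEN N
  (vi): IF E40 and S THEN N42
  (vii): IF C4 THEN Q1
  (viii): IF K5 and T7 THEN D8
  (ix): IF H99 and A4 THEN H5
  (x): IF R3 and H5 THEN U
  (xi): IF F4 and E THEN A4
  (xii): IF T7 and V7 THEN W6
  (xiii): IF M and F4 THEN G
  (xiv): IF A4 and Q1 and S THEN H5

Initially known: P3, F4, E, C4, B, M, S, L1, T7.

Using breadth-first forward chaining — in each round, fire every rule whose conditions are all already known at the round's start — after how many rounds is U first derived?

[1] (vii) [IF C4 THEN Q1]; (xi) [IF F4 and E THEN A4]; (xiii) [IF M and F4 THEN G]. ⇒ new: Q1, A4, G.
[2] (v) [IF G and F4 THEN N]; (xiv) [IF A4 and Q1 and S THEN H5]. ⇒ new: N, H5.
[3] (iv) [IF N THEN R3]. ⇒ new: R3.
[4] (x) [IF R3 and H5 THEN U]. ⇒ new: U.
U first appears in round 4.

4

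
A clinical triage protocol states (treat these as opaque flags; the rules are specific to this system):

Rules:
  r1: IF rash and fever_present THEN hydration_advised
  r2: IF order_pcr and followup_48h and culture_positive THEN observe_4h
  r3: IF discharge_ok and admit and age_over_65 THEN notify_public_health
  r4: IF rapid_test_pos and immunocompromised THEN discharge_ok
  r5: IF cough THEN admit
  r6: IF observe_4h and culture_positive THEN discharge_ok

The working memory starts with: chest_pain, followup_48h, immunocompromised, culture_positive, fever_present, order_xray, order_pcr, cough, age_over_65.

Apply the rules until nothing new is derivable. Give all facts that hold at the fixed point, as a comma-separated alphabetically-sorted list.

admit, age_over_65, chest_pain, cough, culture_positive, discharge_ok, fever_present, followup_48h, immunocompromised, notify_public_health, observe_4h, order_pcr, order_xray

Round 1 fires r2, r5, giving observe_4h, admit.
Round 2 fires r6, giving discharge_ok.
Round 3 fires r3, giving notify_public_health.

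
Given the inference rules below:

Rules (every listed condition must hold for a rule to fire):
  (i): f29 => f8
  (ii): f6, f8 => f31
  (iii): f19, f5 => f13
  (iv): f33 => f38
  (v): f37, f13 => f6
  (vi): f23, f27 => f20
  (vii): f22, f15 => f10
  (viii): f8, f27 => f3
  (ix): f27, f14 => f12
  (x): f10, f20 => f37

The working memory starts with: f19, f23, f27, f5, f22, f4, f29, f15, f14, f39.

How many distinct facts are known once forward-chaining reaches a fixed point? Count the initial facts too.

Round 1 — (i), (iii), (vi), (vii), (ix), derive f8, f13, f20, f10, f12.
Round 2 — (viii), (x), derive f3, f37.
Round 3 — (v), derive f6.
Round 4 — (ii), derive f31.
Closure: {f10, f12, f13, f14, f15, f19, f20, f22, f23, f27, f29, f3, f31, f37, f39, f4, f5, f6, f8} — 19 facts.

19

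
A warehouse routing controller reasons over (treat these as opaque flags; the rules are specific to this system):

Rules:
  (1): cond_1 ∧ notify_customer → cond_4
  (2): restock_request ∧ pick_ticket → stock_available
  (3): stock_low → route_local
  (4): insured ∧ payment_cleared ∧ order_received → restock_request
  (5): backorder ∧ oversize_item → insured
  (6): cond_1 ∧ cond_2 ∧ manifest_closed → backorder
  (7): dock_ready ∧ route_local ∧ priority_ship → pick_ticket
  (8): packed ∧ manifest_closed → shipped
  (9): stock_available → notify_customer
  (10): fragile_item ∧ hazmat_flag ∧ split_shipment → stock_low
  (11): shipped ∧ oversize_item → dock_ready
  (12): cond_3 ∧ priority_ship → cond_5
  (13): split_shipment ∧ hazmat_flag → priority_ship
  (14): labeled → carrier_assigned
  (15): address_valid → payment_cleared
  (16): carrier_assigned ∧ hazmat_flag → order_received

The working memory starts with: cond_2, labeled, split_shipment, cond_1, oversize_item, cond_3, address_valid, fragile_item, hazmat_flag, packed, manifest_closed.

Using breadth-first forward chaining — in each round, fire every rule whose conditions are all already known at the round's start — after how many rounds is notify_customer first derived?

Round 1: (6) [cond_1 ∧ cond_2 ∧ manifest_closed → backorder]; (8) [packed ∧ manifest_closed → shipped]; (10) [fragile_item ∧ hazmat_flag ∧ split_shipment → stock_low]; (13) [split_shipment ∧ hazmat_flag → priority_ship]; (14) [labeled → carrier_assigned]; (15) [address_valid → payment_cleared]. Adds backorder, shipped, stock_low, priority_ship, carrier_assigned, payment_cleared.
Round 2: (3) [stock_low → route_local]; (5) [backorder ∧ oversize_item → insured]; (11) [shipped ∧ oversize_item → dock_ready]; (12) [cond_3 ∧ priority_ship → cond_5]; (16) [carrier_assigned ∧ hazmat_flag → order_received]. Adds route_local, insured, dock_ready, cond_5, order_received.
Round 3: (4) [insured ∧ payment_cleared ∧ order_received → restock_request]; (7) [dock_ready ∧ route_local ∧ priority_ship → pick_ticket]. Adds restock_request, pick_ticket.
Round 4: (2) [restock_request ∧ pick_ticket → stock_available]. Adds stock_available.
Round 5: (9) [stock_available → notify_customer]. Adds notify_customer.
notify_customer first appears in round 5.

5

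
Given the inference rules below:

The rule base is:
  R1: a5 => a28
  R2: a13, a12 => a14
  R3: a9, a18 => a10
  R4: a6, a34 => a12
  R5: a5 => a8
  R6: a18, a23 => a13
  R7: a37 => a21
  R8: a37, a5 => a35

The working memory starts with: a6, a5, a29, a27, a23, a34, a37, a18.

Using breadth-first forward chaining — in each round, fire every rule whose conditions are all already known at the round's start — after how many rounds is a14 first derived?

2

Round 1: R1 [a5 => a28]; R4 [a6, a34 => a12]; R5 [a5 => a8]; R6 [a18, a23 => a13]; R7 [a37 => a21]; R8 [a37, a5 => a35]. New: a28, a12, a8, a13, a21, a35.
Round 2: R2 [a13, a12 => a14]. New: a14.
a14 first appears in round 2.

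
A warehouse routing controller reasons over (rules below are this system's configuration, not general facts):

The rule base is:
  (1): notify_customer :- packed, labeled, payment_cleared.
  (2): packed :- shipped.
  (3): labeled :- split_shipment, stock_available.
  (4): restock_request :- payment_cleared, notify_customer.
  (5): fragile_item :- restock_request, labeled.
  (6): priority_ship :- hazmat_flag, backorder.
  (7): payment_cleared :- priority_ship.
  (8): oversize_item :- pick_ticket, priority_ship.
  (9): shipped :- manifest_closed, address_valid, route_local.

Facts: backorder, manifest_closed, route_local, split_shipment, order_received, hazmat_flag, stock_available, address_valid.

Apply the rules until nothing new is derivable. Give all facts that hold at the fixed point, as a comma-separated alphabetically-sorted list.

Round 1 — (3), (6), (9), derive labeled, priority_ship, shipped.
Round 2 — (2), (7), derive packed, payment_cleared.
Round 3 — (1), derive notify_customer.
Round 4 — (4), derive restock_request.
Round 5 — (5), derive fragile_item.

address_valid, backorder, fragile_item, hazmat_flag, labeled, manifest_closed, notify_customer, order_received, packed, payment_cleared, priority_ship, restock_request, route_local, shipped, split_shipment, stock_available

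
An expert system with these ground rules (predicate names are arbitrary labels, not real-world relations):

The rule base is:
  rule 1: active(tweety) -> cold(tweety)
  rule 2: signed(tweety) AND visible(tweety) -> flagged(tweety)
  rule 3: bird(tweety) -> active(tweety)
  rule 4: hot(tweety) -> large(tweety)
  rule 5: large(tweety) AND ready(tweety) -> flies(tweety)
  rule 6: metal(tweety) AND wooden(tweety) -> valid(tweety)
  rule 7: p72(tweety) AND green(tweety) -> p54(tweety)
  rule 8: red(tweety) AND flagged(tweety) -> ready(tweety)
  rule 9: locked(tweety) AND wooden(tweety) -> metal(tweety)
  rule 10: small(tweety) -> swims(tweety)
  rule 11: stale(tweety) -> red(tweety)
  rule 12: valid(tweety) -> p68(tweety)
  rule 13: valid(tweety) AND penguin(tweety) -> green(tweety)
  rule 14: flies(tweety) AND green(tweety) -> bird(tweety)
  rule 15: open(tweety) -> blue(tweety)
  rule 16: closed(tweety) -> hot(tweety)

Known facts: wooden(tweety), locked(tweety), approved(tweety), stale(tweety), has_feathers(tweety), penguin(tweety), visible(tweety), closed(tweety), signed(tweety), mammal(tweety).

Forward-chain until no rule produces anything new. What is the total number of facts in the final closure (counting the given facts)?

Round 1: rule 2 [signed(tweety) AND visible(tweety) -> flagged(tweety)]; rule 9 [locked(tweety) AND wooden(tweety) -> metal(tweety)]; rule 11 [stale(tweety) -> red(tweety)]; rule 16 [closed(tweety) -> hot(tweety)]. New: flagged(tweety), metal(tweety), red(tweety), hot(tweety).
Round 2: rule 4 [hot(tweety) -> large(tweety)]; rule 6 [metal(tweety) AND wooden(tweety) -> valid(tweety)]; rule 8 [red(tweety) AND flagged(tweety) -> ready(tweety)]. New: large(tweety), valid(tweety), ready(tweety).
Round 3: rule 5 [large(tweety) AND ready(tweety) -> flies(tweety)]; rule 12 [valid(tweety) -> p68(tweety)]; rule 13 [valid(tweety) AND penguin(tweety) -> green(tweety)]. New: flies(tweety), p68(tweety), green(tweety).
Round 4: rule 14 [flies(tweety) AND green(tweety) -> bird(tweety)]. New: bird(tweety).
Round 5: rule 3 [bird(tweety) -> active(tweety)]. New: active(tweety).
Round 6: rule 1 [active(tweety) -> cold(tweety)]. New: cold(tweety).
Closure: {active(tweety), approved(tweety), bird(tweety), closed(tweety), cold(tweety), flagged(tweety), flies(tweety), green(tweety), has_feathers(tweety), hot(tweety), large(tweety), locked(tweety), mammal(tweety), metal(tweety), p68(tweety), penguin(tweety), ready(tweety), red(tweety), signed(tweety), stale(tweety), valid(tweety), visible(tweety), wooden(tweety)} — 23 facts.

23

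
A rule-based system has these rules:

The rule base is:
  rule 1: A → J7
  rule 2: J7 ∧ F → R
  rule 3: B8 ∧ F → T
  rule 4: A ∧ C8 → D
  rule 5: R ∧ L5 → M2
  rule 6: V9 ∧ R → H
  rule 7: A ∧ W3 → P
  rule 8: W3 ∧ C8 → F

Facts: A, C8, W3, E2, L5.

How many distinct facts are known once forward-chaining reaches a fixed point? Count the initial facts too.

[1] rule 1 [A → J7]; rule 4 [A ∧ C8 → D]; rule 7 [A ∧ W3 → P]; rule 8 [W3 ∧ C8 → F]. ⇒ new: J7, D, P, F.
[2] rule 2 [J7 ∧ F → R]. ⇒ new: R.
[3] rule 5 [R ∧ L5 → M2]. ⇒ new: M2.
Closure: {A, C8, D, E2, F, J7, L5, M2, P, R, W3} — 11 facts.

11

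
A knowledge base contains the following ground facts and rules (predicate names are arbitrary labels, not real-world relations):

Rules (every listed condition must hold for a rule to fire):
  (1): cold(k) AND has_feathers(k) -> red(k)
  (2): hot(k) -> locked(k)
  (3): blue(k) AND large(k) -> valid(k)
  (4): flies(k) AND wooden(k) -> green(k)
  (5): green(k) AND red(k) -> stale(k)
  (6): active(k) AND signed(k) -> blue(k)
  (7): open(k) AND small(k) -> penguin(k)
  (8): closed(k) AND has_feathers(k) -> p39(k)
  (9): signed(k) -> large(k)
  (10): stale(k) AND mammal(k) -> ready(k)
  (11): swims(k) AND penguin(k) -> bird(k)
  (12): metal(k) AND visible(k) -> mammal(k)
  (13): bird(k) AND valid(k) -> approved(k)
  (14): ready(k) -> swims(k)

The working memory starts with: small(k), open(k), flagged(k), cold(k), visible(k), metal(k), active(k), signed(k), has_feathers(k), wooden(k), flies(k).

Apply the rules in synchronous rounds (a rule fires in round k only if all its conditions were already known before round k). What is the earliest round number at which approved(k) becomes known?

6

Round 1: (1) [cold(k) AND has_feathers(k) -> red(k)]; (4) [flies(k) AND wooden(k) -> green(k)]; (6) [active(k) AND signed(k) -> blue(k)]; (7) [open(k) AND small(k) -> penguin(k)]; (9) [signed(k) -> large(k)]; (12) [metal(k) AND visible(k) -> mammal(k)]. New: red(k), green(k), blue(k), penguin(k), large(k), mammal(k).
Round 2: (3) [blue(k) AND large(k) -> valid(k)]; (5) [green(k) AND red(k) -> stale(k)]. New: valid(k), stale(k).
Round 3: (10) [stale(k) AND mammal(k) -> ready(k)]. New: ready(k).
Round 4: (14) [ready(k) -> swims(k)]. New: swims(k).
Round 5: (11) [swims(k) AND penguin(k) -> bird(k)]. New: bird(k).
Round 6: (13) [bird(k) AND valid(k) -> approved(k)]. New: approved(k).
approved(k) first appears in round 6.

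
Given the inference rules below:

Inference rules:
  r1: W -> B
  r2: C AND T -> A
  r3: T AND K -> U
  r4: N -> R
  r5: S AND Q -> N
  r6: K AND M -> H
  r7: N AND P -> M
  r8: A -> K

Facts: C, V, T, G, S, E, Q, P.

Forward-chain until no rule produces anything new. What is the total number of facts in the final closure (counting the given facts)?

15

Round 1 — r2, r5, derive A, N.
Round 2 — r4, r7, r8, derive R, M, K.
Round 3 — r3, r6, derive U, H.
Closure: {A, C, E, G, H, K, M, N, P, Q, R, S, T, U, V} — 15 facts.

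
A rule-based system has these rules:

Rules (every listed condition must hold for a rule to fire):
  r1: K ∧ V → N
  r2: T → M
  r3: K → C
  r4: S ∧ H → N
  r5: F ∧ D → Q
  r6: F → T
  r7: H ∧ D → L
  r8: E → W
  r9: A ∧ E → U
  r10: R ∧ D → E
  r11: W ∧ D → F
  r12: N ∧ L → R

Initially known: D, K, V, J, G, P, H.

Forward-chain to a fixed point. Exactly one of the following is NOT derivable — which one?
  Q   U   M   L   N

U

Round 1: r1 [K ∧ V → N]; r3 [K → C]; r7 [H ∧ D → L]. New: N, C, L.
Round 2: r12 [N ∧ L → R]. New: R.
Round 3: r10 [R ∧ D → E]. New: E.
Round 4: r8 [E → W]. New: W.
Round 5: r11 [W ∧ D → F]. New: F.
Round 6: r5 [F ∧ D → Q]; r6 [F → T]. New: Q, T.
Round 7: r2 [T → M]. New: M.
Derived: Q (round 6), L (round 1), M (round 7), N (round 1). U never appears in any round.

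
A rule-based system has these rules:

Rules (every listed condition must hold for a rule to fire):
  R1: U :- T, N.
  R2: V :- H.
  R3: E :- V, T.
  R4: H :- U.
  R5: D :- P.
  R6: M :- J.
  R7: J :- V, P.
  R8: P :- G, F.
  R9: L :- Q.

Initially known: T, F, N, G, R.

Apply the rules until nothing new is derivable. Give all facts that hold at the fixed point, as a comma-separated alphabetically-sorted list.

D, E, F, G, H, J, M, N, P, R, T, U, V

Round 1 fires R1, R8, giving U, P.
Round 2 fires R4, R5, giving H, D.
Round 3 fires R2, giving V.
Round 4 fires R3, R7, giving E, J.
Round 5 fires R6, giving M.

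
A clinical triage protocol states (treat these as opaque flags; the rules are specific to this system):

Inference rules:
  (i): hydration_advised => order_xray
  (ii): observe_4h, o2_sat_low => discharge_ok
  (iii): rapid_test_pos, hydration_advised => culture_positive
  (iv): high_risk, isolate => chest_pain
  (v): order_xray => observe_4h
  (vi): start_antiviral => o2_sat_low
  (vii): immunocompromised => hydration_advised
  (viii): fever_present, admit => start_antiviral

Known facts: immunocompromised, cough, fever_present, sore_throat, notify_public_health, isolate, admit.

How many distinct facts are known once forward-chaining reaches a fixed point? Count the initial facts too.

Round 1: (vii) [immunocompromised => hydration_advised]; (viii) [fever_present, admit => start_antiviral]. New: hydration_advised, start_antiviral.
Round 2: (i) [hydration_advised => order_xray]; (vi) [start_antiviral => o2_sat_low]. New: order_xray, o2_sat_low.
Round 3: (v) [order_xray => observe_4h]. New: observe_4h.
Round 4: (ii) [observe_4h, o2_sat_low => discharge_ok]. New: discharge_ok.
Closure: {admit, cough, discharge_ok, fever_present, hydration_advised, immunocompromised, isolate, notify_public_health, o2_sat_low, observe_4h, order_xray, sore_throat, start_antiviral} — 13 facts.

13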